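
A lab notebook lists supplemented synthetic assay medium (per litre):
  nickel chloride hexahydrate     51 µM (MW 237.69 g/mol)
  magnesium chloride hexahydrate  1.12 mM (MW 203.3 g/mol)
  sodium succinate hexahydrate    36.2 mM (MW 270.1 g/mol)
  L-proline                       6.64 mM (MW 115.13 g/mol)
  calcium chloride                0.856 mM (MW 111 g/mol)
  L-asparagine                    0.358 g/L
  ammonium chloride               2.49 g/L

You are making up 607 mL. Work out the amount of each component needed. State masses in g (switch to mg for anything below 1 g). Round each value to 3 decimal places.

nickel chloride hexahydrate 7.358 mg; magnesium chloride hexahydrate 138.211 mg; sodium succinate hexahydrate 5.935 g; L-proline 464.029 mg; calcium chloride 57.675 mg; L-asparagine 217.306 mg; ammonium chloride 1.511 g

Scale factor relative to 1 L: 0.607.
nickel chloride hexahydrate: 51 µmol/L × 237.69 g/mol × 0.607 L ÷ 1000 = 7.358 mg
magnesium chloride hexahydrate: 1.12 mmol/L × 203.3 mg/mmol × 0.607 L = 138.211 mg
sodium succinate hexahydrate: 36.2 mmol/L × 270.1 g/mol × 0.607 L ÷ 1000 = 5.935 g
L-proline: 6.64 mmol/L × 115.13 mg/mmol × 0.607 L = 464.029 mg
calcium chloride: 0.856 mmol/L × 111 mg/mmol × 0.607 L = 57.675 mg
L-asparagine: 0.358 g/L × 0.607 L = 0.217306 g = 217.306 mg
ammonium chloride: 2.49 g/L × 0.607 L = 1.511 g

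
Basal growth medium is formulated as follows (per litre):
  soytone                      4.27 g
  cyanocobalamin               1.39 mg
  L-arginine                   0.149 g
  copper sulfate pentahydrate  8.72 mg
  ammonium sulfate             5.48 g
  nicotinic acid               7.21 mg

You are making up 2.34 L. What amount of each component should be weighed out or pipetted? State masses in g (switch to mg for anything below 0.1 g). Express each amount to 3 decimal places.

Ratio of target to recipe volume: 2340 / 1000 = 2.34.
soytone: 4.27 g × (2340 mL / 1000 mL) = 9.992 g
cyanocobalamin: 1.39 mg × (2340 mL / 1000 mL) = 3.253 mg
L-arginine: 0.149 g × (2340 mL / 1000 mL) = 0.349 g
copper sulfate pentahydrate: 8.72 mg × (2340 mL / 1000 mL) = 20.405 mg
ammonium sulfate: 5.48 g × (2340 mL / 1000 mL) = 12.823 g
nicotinic acid: 7.21 mg × (2340 mL / 1000 mL) = 16.871 mg

soytone 9.992 g; cyanocobalamin 3.253 mg; L-arginine 0.349 g; copper sulfate pentahydrate 20.405 mg; ammonium sulfate 12.823 g; nicotinic acid 16.871 mg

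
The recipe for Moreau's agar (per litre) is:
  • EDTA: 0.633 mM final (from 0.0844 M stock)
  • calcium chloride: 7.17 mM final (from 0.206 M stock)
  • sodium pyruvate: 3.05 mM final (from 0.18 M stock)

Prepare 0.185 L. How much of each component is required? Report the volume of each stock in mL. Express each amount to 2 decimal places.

EDTA 1.39 mL; calcium chloride 6.44 mL; sodium pyruvate 3.13 mL

Working volume: 0.185 L.
EDTA: dilute stock: 0.633 mM × 185 mL ÷ 84.4 mM = 1.39 mL
calcium chloride: V = C2·V2/C1 = 7.17 mM × 185 mL ÷ 206 mM = 6.44 mL
sodium pyruvate: dilute stock: 3.05 mM × 185 mL ÷ 180 mM = 3.13 mL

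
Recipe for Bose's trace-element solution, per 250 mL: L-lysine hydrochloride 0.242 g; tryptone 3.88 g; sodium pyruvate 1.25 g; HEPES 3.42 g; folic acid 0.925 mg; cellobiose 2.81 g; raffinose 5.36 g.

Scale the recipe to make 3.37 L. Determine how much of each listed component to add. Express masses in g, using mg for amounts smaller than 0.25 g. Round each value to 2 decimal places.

Ratio of target to recipe volume: 3370 / 250 = 13.48.
L-lysine hydrochloride: 0.242 g × (3370 mL / 250 mL) = 3.26 g
tryptone: 3.88 g × (3370 mL / 250 mL) = 52.30 g
sodium pyruvate: 1.25 g × (3370 mL / 250 mL) = 16.85 g
HEPES: 3.42 g × (3370 mL / 250 mL) = 46.10 g
folic acid: 0.925 mg × (3370 mL / 250 mL) = 12.47 mg
cellobiose: 2.81 g × (3370 mL / 250 mL) = 37.88 g
raffinose: 5.36 g × (3370 mL / 250 mL) = 72.25 g

L-lysine hydrochloride 3.26 g; tryptone 52.30 g; sodium pyruvate 16.85 g; HEPES 46.10 g; folic acid 12.47 mg; cellobiose 37.88 g; raffinose 72.25 g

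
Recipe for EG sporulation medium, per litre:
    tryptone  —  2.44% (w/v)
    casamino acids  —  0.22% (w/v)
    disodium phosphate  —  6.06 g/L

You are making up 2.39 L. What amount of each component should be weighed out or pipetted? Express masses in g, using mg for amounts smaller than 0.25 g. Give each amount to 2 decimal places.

Working volume: 2.39 L.
tryptone: 2.44% w/v = 24.4 g/L → 24.4 × 2.39 L = 58.32 g
casamino acids: 0.22 g per 100 mL × 2390 mL ÷ 100 = 5.26 g
disodium phosphate: 6.06 g/L × 2.39 L = 14.48 g

tryptone 58.32 g; casamino acids 5.26 g; disodium phosphate 14.48 g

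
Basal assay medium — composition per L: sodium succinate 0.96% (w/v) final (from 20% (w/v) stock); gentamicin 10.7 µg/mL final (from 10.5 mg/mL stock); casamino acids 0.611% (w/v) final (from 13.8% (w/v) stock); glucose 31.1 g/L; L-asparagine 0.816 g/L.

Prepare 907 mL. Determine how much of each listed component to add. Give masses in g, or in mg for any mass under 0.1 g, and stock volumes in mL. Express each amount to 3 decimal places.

sodium succinate 43.536 mL; gentamicin 0.924 mL; casamino acids 40.158 mL; glucose 28.208 g; L-asparagine 0.740 g

Target volume = 907 mL = 0.907 L.
sodium succinate: dilute stock: 0.96% ÷ 20% × 907 mL = 43.536 mL
gentamicin: V = C2·V2/C1 = 10.7 µg/mL × 907 mL ÷ 10500 µg/mL = 0.924 mL
casamino acids: V = C2·V2/C1 = 0.611% ÷ 13.8% × 907 mL = 40.158 mL
glucose: 31.1 g/L × 0.907 L = 28.208 g
L-asparagine: 0.816 g/L × 0.907 L = 0.740 g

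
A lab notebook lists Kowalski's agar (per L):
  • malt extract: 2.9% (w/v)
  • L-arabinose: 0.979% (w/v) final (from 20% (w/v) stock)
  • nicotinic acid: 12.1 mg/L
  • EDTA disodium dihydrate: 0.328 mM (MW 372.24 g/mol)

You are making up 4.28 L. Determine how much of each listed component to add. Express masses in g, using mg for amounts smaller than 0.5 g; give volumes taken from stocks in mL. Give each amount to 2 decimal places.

malt extract 124.12 g; L-arabinose 209.51 mL; nicotinic acid 51.79 mg; EDTA disodium dihydrate 0.52 g

Scale factor relative to 1 L: 4.28.
malt extract: 2.9% w/v = 29 g/L → 29 × 4.28 L = 124.12 g
L-arabinose: V = C2·V2/C1 = 0.979% ÷ 20% × 4280 mL = 209.51 mL
nicotinic acid: 12.1 mg/L × 4.28 L = 51.79 mg
EDTA disodium dihydrate: 0.328 mmol/L × 372.24 g/mol × 4.28 L ÷ 1000 = 0.52 g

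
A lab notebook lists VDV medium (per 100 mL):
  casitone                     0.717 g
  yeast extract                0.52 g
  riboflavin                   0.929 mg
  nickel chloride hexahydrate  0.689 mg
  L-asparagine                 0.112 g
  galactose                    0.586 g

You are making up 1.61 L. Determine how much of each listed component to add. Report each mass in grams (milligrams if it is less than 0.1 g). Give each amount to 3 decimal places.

casitone 11.544 g; yeast extract 8.372 g; riboflavin 14.957 mg; nickel chloride hexahydrate 11.093 mg; L-asparagine 1.803 g; galactose 9.435 g

Scale factor = 1610 mL / 100 mL = 16.1.
casitone: 0.717 g × (1610 mL / 100 mL) = 11.544 g
yeast extract: 0.52 g × (1610 mL / 100 mL) = 8.372 g
riboflavin: 0.929 mg × (1610 mL / 100 mL) = 14.957 mg
nickel chloride hexahydrate: 0.689 mg × (1610 mL / 100 mL) = 11.093 mg
L-asparagine: 0.112 g × (1610 mL / 100 mL) = 1.803 g
galactose: 0.586 g × (1610 mL / 100 mL) = 9.435 g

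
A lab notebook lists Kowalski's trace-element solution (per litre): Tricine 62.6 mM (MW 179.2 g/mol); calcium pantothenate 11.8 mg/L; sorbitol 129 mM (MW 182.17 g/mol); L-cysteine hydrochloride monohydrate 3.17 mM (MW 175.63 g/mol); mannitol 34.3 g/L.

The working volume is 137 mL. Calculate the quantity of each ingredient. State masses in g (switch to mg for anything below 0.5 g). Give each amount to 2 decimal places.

Tricine 1.54 g; calcium pantothenate 1.62 mg; sorbitol 3.22 g; L-cysteine hydrochloride monohydrate 76.27 mg; mannitol 4.70 g

Scale factor relative to 1 L: 0.137.
Tricine: 62.6 mmol/L × 179.2 g/mol × 0.137 L ÷ 1000 = 1.54 g
calcium pantothenate: 11.8 mg/L × 0.137 L = 1.62 mg
sorbitol: 129 mmol/L × 182.17 g/mol × 0.137 L ÷ 1000 = 3.22 g
L-cysteine hydrochloride monohydrate: 3.17 mmol/L × 175.63 mg/mmol × 0.137 L = 76.27 mg
mannitol: 34.3 g/L × 0.137 L = 4.70 g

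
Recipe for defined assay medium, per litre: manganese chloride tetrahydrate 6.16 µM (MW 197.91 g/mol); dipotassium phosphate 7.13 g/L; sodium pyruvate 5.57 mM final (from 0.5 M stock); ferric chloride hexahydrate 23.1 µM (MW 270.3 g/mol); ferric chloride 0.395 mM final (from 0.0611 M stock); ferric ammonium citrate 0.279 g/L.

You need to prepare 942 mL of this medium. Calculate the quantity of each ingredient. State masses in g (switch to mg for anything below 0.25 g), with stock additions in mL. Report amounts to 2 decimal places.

manganese chloride tetrahydrate 1.15 mg; dipotassium phosphate 6.72 g; sodium pyruvate 10.49 mL; ferric chloride hexahydrate 5.88 mg; ferric chloride 6.09 mL; ferric ammonium citrate 0.26 g

Working volume: 942 mL = 0.942 L.
manganese chloride tetrahydrate: 6.16 µmol/L × 197.91 g/mol × 0.942 L ÷ 1000 = 1.15 mg
dipotassium phosphate: 7.13 g/L × 0.942 L = 6.72 g
sodium pyruvate: C1V1 = C2V2 → 5.57 mM × 942 mL ÷ 500 mM = 10.49 mL
ferric chloride hexahydrate: 23.1 µmol/L × 270.3 g/mol × 0.942 L ÷ 1000 = 5.88 mg
ferric chloride: dilute stock: 0.395 mM × 942 mL ÷ 61.1 mM = 6.09 mL
ferric ammonium citrate: 0.279 g/L × 0.942 L = 0.26 g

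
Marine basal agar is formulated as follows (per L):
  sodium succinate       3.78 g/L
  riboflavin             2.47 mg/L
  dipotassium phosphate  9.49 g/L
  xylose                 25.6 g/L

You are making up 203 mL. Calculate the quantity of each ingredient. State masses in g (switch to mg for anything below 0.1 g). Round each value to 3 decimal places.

Scale factor relative to 1 L: 0.203.
sodium succinate: 3.78 g/L × 0.203 L = 0.767 g
riboflavin: 2.47 mg/L × 0.203 L = 0.501 mg
dipotassium phosphate: 9.49 g/L × 0.203 L = 1.926 g
xylose: 25.6 g/L × 0.203 L = 5.197 g

sodium succinate 0.767 g; riboflavin 0.501 mg; dipotassium phosphate 1.926 g; xylose 5.197 g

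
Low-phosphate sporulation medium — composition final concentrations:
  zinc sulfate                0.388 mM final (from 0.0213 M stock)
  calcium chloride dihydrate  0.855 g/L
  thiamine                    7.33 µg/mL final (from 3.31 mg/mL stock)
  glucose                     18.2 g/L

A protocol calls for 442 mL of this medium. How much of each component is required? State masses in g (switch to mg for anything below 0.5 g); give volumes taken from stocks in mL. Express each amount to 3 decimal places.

zinc sulfate 8.051 mL; calcium chloride dihydrate 377.910 mg; thiamine 0.979 mL; glucose 8.044 g

Scale factor relative to 1 L: 0.442.
zinc sulfate: dilute stock: 0.388 mM × 442 mL ÷ 21.3 mM = 8.051 mL
calcium chloride dihydrate: 0.855 g/L × 0.442 L = 0.37791 g = 377.910 mg
thiamine: C1V1 = C2V2 → 7.33 µg/mL × 442 mL ÷ 3310 µg/mL = 0.979 mL
glucose: 18.2 g/L × 0.442 L = 8.044 g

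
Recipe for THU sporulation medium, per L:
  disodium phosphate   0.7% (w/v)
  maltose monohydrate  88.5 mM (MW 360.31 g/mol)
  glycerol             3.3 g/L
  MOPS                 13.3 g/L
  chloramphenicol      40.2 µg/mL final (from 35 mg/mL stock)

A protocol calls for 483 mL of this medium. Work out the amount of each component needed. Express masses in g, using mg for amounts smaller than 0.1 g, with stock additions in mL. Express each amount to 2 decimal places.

disodium phosphate 3.38 g; maltose monohydrate 15.40 g; glycerol 1.59 g; MOPS 6.42 g; chloramphenicol 0.55 mL

Working volume: 483 mL = 0.483 L.
disodium phosphate: 0.7 g per 100 mL × 483 mL ÷ 100 = 3.38 g
maltose monohydrate: 88.5 mmol/L × 360.31 g/mol × 0.483 L ÷ 1000 = 15.40 g
glycerol: 3.3 g/L × 0.483 L = 1.59 g
MOPS: 13.3 g/L × 0.483 L = 6.42 g
chloramphenicol: dilute stock: 40.2 µg/mL × 483 mL ÷ 35000 µg/mL = 0.55 mL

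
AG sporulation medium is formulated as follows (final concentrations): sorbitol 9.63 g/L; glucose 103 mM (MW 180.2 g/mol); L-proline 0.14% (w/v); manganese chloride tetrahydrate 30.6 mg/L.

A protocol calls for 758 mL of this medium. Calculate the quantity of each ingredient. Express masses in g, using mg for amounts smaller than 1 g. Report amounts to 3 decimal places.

Scale factor relative to 1 L: 0.758.
sorbitol: 9.63 g/L × 0.758 L = 7.300 g
glucose: 103 mmol/L × 180.2 g/mol × 0.758 L ÷ 1000 = 14.069 g
L-proline: 0.14% w/v = 1.4 g/L → 1.4 × 0.758 L = 1.061 g
manganese chloride tetrahydrate: 30.6 mg/L × 0.758 L = 23.195 mg

sorbitol 7.300 g; glucose 14.069 g; L-proline 1.061 g; manganese chloride tetrahydrate 23.195 mg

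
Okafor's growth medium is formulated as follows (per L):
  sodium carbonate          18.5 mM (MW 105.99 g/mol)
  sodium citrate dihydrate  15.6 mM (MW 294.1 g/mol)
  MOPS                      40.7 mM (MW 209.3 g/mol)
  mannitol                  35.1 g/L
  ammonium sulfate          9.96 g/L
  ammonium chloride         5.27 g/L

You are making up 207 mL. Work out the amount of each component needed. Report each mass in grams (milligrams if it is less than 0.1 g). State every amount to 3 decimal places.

sodium carbonate 0.406 g; sodium citrate dihydrate 0.950 g; MOPS 1.763 g; mannitol 7.266 g; ammonium sulfate 2.062 g; ammonium chloride 1.091 g

Working volume: 207 mL = 0.207 L.
sodium carbonate: 18.5 mmol/L × 105.99 g/mol × 0.207 L ÷ 1000 = 0.406 g
sodium citrate dihydrate: 15.6 mmol/L × 294.1 g/mol × 0.207 L ÷ 1000 = 0.950 g
MOPS: 40.7 mmol/L × 209.3 g/mol × 0.207 L ÷ 1000 = 1.763 g
mannitol: 35.1 g/L × 0.207 L = 7.266 g
ammonium sulfate: 9.96 g/L × 0.207 L = 2.062 g
ammonium chloride: 5.27 g/L × 0.207 L = 1.091 g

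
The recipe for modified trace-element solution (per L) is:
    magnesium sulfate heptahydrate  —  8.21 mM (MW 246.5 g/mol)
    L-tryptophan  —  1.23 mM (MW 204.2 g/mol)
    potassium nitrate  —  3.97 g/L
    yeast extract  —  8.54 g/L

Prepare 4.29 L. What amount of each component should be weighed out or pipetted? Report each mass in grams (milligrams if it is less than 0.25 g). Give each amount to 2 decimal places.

Scale factor relative to 1 L: 4.29.
magnesium sulfate heptahydrate: 8.21 mmol/L × 246.5 g/mol × 4.29 L ÷ 1000 = 8.68 g
L-tryptophan: 1.23 mmol/L × 204.2 g/mol × 4.29 L ÷ 1000 = 1.08 g
potassium nitrate: 3.97 g/L × 4.29 L = 17.03 g
yeast extract: 8.54 g/L × 4.29 L = 36.64 g

magnesium sulfate heptahydrate 8.68 g; L-tryptophan 1.08 g; potassium nitrate 17.03 g; yeast extract 36.64 g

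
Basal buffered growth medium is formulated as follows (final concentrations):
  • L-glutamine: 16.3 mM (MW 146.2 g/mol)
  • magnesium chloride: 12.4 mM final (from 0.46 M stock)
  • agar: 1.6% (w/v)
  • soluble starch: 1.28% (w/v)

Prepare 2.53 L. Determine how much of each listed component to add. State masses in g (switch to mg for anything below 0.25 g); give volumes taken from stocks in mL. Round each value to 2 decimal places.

L-glutamine 6.03 g; magnesium chloride 68.20 mL; agar 40.48 g; soluble starch 32.38 g

Scale factor relative to 1 L: 2.53.
L-glutamine: 16.3 mmol/L × 146.2 g/mol × 2.53 L ÷ 1000 = 6.03 g
magnesium chloride: dilute stock: 12.4 mM × 2530 mL ÷ 460 mM = 68.20 mL
agar: 1.6 g per 100 mL × 2530 mL ÷ 100 = 40.48 g
soluble starch: 1.28% w/v = 12.8 g/L → 12.8 × 2.53 L = 32.38 g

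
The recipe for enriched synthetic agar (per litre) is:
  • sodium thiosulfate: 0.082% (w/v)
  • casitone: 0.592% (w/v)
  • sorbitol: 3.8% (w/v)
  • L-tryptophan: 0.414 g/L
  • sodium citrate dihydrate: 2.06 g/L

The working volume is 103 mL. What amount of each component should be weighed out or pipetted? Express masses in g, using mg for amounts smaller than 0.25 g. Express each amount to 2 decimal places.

sodium thiosulfate 84.46 mg; casitone 0.61 g; sorbitol 3.91 g; L-tryptophan 42.64 mg; sodium citrate dihydrate 212.18 mg

Scale factor relative to 1 L: 0.103.
sodium thiosulfate: 0.082% w/v = 0.82 g/L → 0.82 × 0.103 L = 0.08446 g = 84.46 mg
casitone: 0.592% w/v = 5.92 g/L → 5.92 × 0.103 L = 0.61 g
sorbitol: 3.8% w/v = 38 g/L → 38 × 0.103 L = 3.91 g
L-tryptophan: 0.414 g/L × 0.103 L = 0.042642 g = 42.64 mg
sodium citrate dihydrate: 2.06 g/L × 0.103 L = 0.21218 g = 212.18 mg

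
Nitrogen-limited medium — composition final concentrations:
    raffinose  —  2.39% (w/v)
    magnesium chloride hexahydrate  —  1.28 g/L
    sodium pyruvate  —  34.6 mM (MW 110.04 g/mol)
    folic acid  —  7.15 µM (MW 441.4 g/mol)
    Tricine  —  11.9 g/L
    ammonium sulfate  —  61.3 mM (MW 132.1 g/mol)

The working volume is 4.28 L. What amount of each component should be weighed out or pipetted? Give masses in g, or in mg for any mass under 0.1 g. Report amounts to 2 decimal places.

Working volume: 4.28 L.
raffinose: 2.39 g per 100 mL × 4280 mL ÷ 100 = 102.29 g
magnesium chloride hexahydrate: 1.28 g/L × 4.28 L = 5.48 g
sodium pyruvate: 34.6 mmol/L × 110.04 g/mol × 4.28 L ÷ 1000 = 16.30 g
folic acid: 7.15 µmol/L × 441.4 g/mol × 4.28 L ÷ 1000 = 13.51 mg
Tricine: 11.9 g/L × 4.28 L = 50.93 g
ammonium sulfate: 61.3 mmol/L × 132.1 g/mol × 4.28 L ÷ 1000 = 34.66 g

raffinose 102.29 g; magnesium chloride hexahydrate 5.48 g; sodium pyruvate 16.30 g; folic acid 13.51 mg; Tricine 50.93 g; ammonium sulfate 34.66 g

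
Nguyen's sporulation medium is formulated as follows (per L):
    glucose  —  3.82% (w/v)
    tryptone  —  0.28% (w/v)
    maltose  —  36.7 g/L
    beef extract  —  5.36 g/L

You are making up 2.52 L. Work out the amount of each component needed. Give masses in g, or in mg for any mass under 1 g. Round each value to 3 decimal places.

glucose 96.264 g; tryptone 7.056 g; maltose 92.484 g; beef extract 13.507 g

Working volume: 2.52 L.
glucose: 3.82% w/v = 38.2 g/L → 38.2 × 2.52 L = 96.264 g
tryptone: 0.28 g per 100 mL × 2520 mL ÷ 100 = 7.056 g
maltose: 36.7 g/L × 2.52 L = 92.484 g
beef extract: 5.36 g/L × 2.52 L = 13.507 g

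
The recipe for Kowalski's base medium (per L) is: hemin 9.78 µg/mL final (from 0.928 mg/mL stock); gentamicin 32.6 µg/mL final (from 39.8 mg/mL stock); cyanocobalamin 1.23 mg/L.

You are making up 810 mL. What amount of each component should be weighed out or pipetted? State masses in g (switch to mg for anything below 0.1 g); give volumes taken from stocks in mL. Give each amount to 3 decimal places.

Target volume = 810 mL = 0.81 L.
hemin: V = C2·V2/C1 = 9.78 µg/mL × 810 mL ÷ 928 µg/mL = 8.536 mL
gentamicin: dilute stock: 32.6 µg/mL × 810 mL ÷ 39800 µg/mL = 0.663 mL
cyanocobalamin: 1.23 mg/L × 0.81 L = 0.996 mg

hemin 8.536 mL; gentamicin 0.663 mL; cyanocobalamin 0.996 mg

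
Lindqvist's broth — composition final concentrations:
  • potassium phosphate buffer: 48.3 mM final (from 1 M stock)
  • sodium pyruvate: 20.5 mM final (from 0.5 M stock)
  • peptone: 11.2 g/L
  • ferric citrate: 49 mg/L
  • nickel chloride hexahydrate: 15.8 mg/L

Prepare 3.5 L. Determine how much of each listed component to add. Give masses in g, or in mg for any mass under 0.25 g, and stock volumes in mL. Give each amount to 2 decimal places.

potassium phosphate buffer 169.05 mL; sodium pyruvate 143.50 mL; peptone 39.20 g; ferric citrate 171.50 mg; nickel chloride hexahydrate 55.30 mg

Scale factor relative to 1 L: 3.5.
potassium phosphate buffer: C1V1 = C2V2 → 48.3 mM × 3500 mL ÷ 1000 mM = 169.05 mL
sodium pyruvate: C1V1 = C2V2 → 20.5 mM × 3500 mL ÷ 500 mM = 143.50 mL
peptone: 11.2 g/L × 3.5 L = 39.20 g
ferric citrate: 49 mg/L × 3.5 L = 171.50 mg
nickel chloride hexahydrate: 15.8 mg/L × 3.5 L = 55.30 mg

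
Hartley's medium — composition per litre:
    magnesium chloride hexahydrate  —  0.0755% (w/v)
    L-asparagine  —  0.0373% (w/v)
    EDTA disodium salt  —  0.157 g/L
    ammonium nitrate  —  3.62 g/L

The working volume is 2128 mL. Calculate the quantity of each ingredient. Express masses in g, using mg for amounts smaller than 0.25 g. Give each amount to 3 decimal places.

Working volume: 2128 mL = 2.128 L.
magnesium chloride hexahydrate: 0.0755% w/v = 0.755 g/L → 0.755 × 2.128 L = 1.607 g
L-asparagine: 0.0373% w/v = 0.373 g/L → 0.373 × 2.128 L = 0.794 g
EDTA disodium salt: 0.157 g/L × 2.128 L = 0.334 g
ammonium nitrate: 3.62 g/L × 2.128 L = 7.703 g

magnesium chloride hexahydrate 1.607 g; L-asparagine 0.794 g; EDTA disodium salt 0.334 g; ammonium nitrate 7.703 g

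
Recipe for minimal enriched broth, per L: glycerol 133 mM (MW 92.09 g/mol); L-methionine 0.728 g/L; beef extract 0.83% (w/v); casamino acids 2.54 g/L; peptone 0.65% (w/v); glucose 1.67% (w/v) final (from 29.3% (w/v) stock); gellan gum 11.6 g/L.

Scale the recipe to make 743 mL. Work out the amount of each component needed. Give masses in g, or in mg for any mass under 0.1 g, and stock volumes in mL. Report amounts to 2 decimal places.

Scale factor relative to 1 L: 0.743.
glycerol: 133 mmol/L × 92.09 g/mol × 0.743 L ÷ 1000 = 9.10 g
L-methionine: 0.728 g/L × 0.743 L = 0.54 g
beef extract: 0.83% w/v = 8.3 g/L → 8.3 × 0.743 L = 6.17 g
casamino acids: 2.54 g/L × 0.743 L = 1.89 g
peptone: 0.65% w/v = 6.5 g/L → 6.5 × 0.743 L = 4.83 g
glucose: V = C2·V2/C1 = 1.67% ÷ 29.3% × 743 mL = 42.35 mL
gellan gum: 11.6 g/L × 0.743 L = 8.62 g

glycerol 9.10 g; L-methionine 0.54 g; beef extract 6.17 g; casamino acids 1.89 g; peptone 4.83 g; glucose 42.35 mL; gellan gum 8.62 g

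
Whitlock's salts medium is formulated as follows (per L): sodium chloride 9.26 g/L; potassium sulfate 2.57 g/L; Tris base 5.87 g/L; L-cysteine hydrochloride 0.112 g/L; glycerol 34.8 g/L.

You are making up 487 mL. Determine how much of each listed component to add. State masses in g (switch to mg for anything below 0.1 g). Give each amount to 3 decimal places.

Target volume = 487 mL = 0.487 L.
sodium chloride: 9.26 g/L × 0.487 L = 4.510 g
potassium sulfate: 2.57 g/L × 0.487 L = 1.252 g
Tris base: 5.87 g/L × 0.487 L = 2.859 g
L-cysteine hydrochloride: 0.112 g/L × 0.487 L = 0.054544 g = 54.544 mg
glycerol: 34.8 g/L × 0.487 L = 16.948 g

sodium chloride 4.510 g; potassium sulfate 1.252 g; Tris base 2.859 g; L-cysteine hydrochloride 54.544 mg; glycerol 16.948 g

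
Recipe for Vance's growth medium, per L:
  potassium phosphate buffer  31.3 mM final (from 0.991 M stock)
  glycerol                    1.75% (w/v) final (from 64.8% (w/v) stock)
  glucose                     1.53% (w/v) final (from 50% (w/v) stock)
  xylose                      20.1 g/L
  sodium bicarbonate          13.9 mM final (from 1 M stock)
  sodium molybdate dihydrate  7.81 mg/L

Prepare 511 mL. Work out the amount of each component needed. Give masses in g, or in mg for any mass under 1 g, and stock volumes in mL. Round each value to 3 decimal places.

potassium phosphate buffer 16.140 mL; glycerol 13.800 mL; glucose 15.637 mL; xylose 10.271 g; sodium bicarbonate 7.103 mL; sodium molybdate dihydrate 3.991 mg

Target volume = 511 mL = 0.511 L.
potassium phosphate buffer: dilute stock: 31.3 mM × 511 mL ÷ 991 mM = 16.140 mL
glycerol: V = C2·V2/C1 = 1.75% ÷ 64.8% × 511 mL = 13.800 mL
glucose: V = C2·V2/C1 = 1.53% ÷ 50% × 511 mL = 15.637 mL
xylose: 20.1 g/L × 0.511 L = 10.271 g
sodium bicarbonate: V = C2·V2/C1 = 13.9 mM × 511 mL ÷ 1000 mM = 7.103 mL
sodium molybdate dihydrate: 7.81 mg/L × 0.511 L = 3.991 mg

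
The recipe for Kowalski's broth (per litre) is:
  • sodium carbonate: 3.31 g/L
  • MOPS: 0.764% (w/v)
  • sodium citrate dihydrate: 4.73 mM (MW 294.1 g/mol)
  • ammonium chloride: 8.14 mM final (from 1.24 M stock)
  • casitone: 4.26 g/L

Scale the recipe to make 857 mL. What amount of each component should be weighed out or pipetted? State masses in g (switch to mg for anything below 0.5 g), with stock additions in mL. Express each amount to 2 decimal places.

Scale factor relative to 1 L: 0.857.
sodium carbonate: 3.31 g/L × 0.857 L = 2.84 g
MOPS: 0.764 g per 100 mL × 857 mL ÷ 100 = 6.55 g
sodium citrate dihydrate: 4.73 mmol/L × 294.1 g/mol × 0.857 L ÷ 1000 = 1.19 g
ammonium chloride: V = C2·V2/C1 = 8.14 mM × 857 mL ÷ 1240 mM = 5.63 mL
casitone: 4.26 g/L × 0.857 L = 3.65 g

sodium carbonate 2.84 g; MOPS 6.55 g; sodium citrate dihydrate 1.19 g; ammonium chloride 5.63 mL; casitone 3.65 g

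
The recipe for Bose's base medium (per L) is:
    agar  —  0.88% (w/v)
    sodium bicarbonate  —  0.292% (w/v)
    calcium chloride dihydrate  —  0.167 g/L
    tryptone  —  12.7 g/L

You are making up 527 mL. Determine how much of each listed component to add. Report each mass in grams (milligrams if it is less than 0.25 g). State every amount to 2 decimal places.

agar 4.64 g; sodium bicarbonate 1.54 g; calcium chloride dihydrate 88.01 mg; tryptone 6.69 g

Scale factor relative to 1 L: 0.527.
agar: 0.88% w/v = 8.8 g/L → 8.8 × 0.527 L = 4.64 g
sodium bicarbonate: 0.292% w/v = 2.92 g/L → 2.92 × 0.527 L = 1.54 g
calcium chloride dihydrate: 0.167 g/L × 0.527 L = 0.088009 g = 88.01 mg
tryptone: 12.7 g/L × 0.527 L = 6.69 g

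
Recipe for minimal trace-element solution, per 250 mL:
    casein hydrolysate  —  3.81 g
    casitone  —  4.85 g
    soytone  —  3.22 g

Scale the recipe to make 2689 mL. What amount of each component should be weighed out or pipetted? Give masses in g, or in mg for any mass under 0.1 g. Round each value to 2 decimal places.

casein hydrolysate 40.98 g; casitone 52.17 g; soytone 34.63 g

Scale factor = 2689 mL / 250 mL = 10.756.
casein hydrolysate: 3.81 g × (2689 mL / 250 mL) = 40.98 g
casitone: 4.85 g × (2689 mL / 250 mL) = 52.17 g
soytone: 3.22 g × (2689 mL / 250 mL) = 34.63 g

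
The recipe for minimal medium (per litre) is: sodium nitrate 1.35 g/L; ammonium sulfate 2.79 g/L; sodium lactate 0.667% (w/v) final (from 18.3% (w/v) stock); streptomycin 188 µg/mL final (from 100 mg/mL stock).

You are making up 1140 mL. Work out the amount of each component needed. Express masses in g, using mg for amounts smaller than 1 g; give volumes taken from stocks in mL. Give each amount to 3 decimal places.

sodium nitrate 1.539 g; ammonium sulfate 3.181 g; sodium lactate 41.551 mL; streptomycin 2.143 mL

Scale factor relative to 1 L: 1.14.
sodium nitrate: 1.35 g/L × 1.14 L = 1.539 g
ammonium sulfate: 2.79 g/L × 1.14 L = 3.181 g
sodium lactate: dilute stock: 0.667% ÷ 18.3% × 1140 mL = 41.551 mL
streptomycin: V = C2·V2/C1 = 188 µg/mL × 1140 mL ÷ 100000 µg/mL = 2.143 mL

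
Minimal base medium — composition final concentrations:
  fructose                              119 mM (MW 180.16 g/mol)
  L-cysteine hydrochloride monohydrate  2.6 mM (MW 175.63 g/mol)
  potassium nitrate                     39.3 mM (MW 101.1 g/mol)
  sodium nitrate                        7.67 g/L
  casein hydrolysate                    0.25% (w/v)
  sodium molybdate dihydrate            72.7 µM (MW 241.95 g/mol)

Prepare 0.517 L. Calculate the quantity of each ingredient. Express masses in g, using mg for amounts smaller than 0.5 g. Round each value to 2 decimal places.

fructose 11.08 g; L-cysteine hydrochloride monohydrate 236.08 mg; potassium nitrate 2.05 g; sodium nitrate 3.97 g; casein hydrolysate 1.29 g; sodium molybdate dihydrate 9.09 mg

Working volume: 0.517 L.
fructose: 119 mmol/L × 180.16 g/mol × 0.517 L ÷ 1000 = 11.08 g
L-cysteine hydrochloride monohydrate: 2.6 mmol/L × 175.63 mg/mmol × 0.517 L = 236.08 mg
potassium nitrate: 39.3 mmol/L × 101.1 g/mol × 0.517 L ÷ 1000 = 2.05 g
sodium nitrate: 7.67 g/L × 0.517 L = 3.97 g
casein hydrolysate: 0.25% w/v = 2.5 g/L → 2.5 × 0.517 L = 1.29 g
sodium molybdate dihydrate: 72.7 µmol/L × 241.95 g/mol × 0.517 L ÷ 1000 = 9.09 mg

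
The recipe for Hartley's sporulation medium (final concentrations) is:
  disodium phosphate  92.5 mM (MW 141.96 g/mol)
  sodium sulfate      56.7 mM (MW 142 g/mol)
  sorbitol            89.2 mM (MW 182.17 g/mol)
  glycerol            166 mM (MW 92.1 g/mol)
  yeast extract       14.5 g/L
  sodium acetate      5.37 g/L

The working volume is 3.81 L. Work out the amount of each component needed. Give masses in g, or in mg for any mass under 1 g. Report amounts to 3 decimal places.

disodium phosphate 50.030 g; sodium sulfate 30.676 g; sorbitol 61.911 g; glycerol 58.250 g; yeast extract 55.245 g; sodium acetate 20.460 g

Working volume: 3.81 L.
disodium phosphate: 92.5 mmol/L × 141.96 g/mol × 3.81 L ÷ 1000 = 50.030 g
sodium sulfate: 56.7 mmol/L × 142 g/mol × 3.81 L ÷ 1000 = 30.676 g
sorbitol: 89.2 mmol/L × 182.17 g/mol × 3.81 L ÷ 1000 = 61.911 g
glycerol: 166 mmol/L × 92.1 g/mol × 3.81 L ÷ 1000 = 58.250 g
yeast extract: 14.5 g/L × 3.81 L = 55.245 g
sodium acetate: 5.37 g/L × 3.81 L = 20.460 g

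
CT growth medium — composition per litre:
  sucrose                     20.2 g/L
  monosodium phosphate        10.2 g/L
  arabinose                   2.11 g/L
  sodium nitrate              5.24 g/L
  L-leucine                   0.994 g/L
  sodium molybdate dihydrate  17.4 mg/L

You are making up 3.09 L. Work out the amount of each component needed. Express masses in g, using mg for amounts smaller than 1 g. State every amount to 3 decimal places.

Working volume: 3.09 L.
sucrose: 20.2 g/L × 3.09 L = 62.418 g
monosodium phosphate: 10.2 g/L × 3.09 L = 31.518 g
arabinose: 2.11 g/L × 3.09 L = 6.520 g
sodium nitrate: 5.24 g/L × 3.09 L = 16.192 g
L-leucine: 0.994 g/L × 3.09 L = 3.071 g
sodium molybdate dihydrate: 17.4 mg/L × 3.09 L = 53.766 mg

sucrose 62.418 g; monosodium phosphate 31.518 g; arabinose 6.520 g; sodium nitrate 16.192 g; L-leucine 3.071 g; sodium molybdate dihydrate 53.766 mg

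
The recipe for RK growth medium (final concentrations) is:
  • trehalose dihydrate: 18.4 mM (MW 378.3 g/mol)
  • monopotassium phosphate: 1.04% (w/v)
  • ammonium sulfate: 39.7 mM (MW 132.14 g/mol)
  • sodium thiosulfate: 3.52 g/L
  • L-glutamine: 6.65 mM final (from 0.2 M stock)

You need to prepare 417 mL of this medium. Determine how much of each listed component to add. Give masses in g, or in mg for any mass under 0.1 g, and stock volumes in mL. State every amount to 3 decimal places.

Working volume: 417 mL = 0.417 L.
trehalose dihydrate: 18.4 mmol/L × 378.3 g/mol × 0.417 L ÷ 1000 = 2.903 g
monopotassium phosphate: 1.04 g per 100 mL × 417 mL ÷ 100 = 4.337 g
ammonium sulfate: 39.7 mmol/L × 132.14 g/mol × 0.417 L ÷ 1000 = 2.188 g
sodium thiosulfate: 3.52 g/L × 0.417 L = 1.468 g
L-glutamine: C1V1 = C2V2 → 6.65 mM × 417 mL ÷ 200 mM = 13.865 mL

trehalose dihydrate 2.903 g; monopotassium phosphate 4.337 g; ammonium sulfate 2.188 g; sodium thiosulfate 1.468 g; L-glutamine 13.865 mL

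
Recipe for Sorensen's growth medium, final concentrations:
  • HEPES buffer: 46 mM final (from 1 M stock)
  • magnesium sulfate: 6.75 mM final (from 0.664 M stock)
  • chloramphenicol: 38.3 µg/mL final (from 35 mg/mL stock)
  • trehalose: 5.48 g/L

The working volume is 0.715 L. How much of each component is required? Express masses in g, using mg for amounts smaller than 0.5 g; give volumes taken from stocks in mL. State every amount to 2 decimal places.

Scale factor relative to 1 L: 0.715.
HEPES buffer: C1V1 = C2V2 → 46 mM × 715 mL ÷ 1000 mM = 32.89 mL
magnesium sulfate: V = C2·V2/C1 = 6.75 mM × 715 mL ÷ 664 mM = 7.27 mL
chloramphenicol: dilute stock: 38.3 µg/mL × 715 mL ÷ 35000 µg/mL = 0.78 mL
trehalose: 5.48 g/L × 0.715 L = 3.92 g

HEPES buffer 32.89 mL; magnesium sulfate 7.27 mL; chloramphenicol 0.78 mL; trehalose 3.92 g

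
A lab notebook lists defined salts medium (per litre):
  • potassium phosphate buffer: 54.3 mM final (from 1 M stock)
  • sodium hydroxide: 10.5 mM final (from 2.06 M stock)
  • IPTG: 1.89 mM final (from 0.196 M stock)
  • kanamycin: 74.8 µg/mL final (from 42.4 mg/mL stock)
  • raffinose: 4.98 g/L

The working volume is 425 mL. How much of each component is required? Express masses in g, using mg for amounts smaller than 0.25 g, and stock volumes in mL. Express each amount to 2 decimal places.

potassium phosphate buffer 23.08 mL; sodium hydroxide 2.17 mL; IPTG 4.10 mL; kanamycin 0.75 mL; raffinose 2.12 g

Scale factor relative to 1 L: 0.425.
potassium phosphate buffer: dilute stock: 54.3 mM × 425 mL ÷ 1000 mM = 23.08 mL
sodium hydroxide: C1V1 = C2V2 → 10.5 mM × 425 mL ÷ 2060 mM = 2.17 mL
IPTG: C1V1 = C2V2 → 1.89 mM × 425 mL ÷ 196 mM = 4.10 mL
kanamycin: V = C2·V2/C1 = 74.8 µg/mL × 425 mL ÷ 42400 µg/mL = 0.75 mL
raffinose: 4.98 g/L × 0.425 L = 2.12 g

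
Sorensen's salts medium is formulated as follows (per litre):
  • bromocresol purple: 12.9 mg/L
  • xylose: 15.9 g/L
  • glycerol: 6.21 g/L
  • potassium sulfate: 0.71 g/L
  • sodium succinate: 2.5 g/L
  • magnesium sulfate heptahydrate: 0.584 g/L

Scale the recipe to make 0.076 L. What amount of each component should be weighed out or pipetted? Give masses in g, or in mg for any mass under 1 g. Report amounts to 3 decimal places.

bromocresol purple 0.980 mg; xylose 1.208 g; glycerol 471.960 mg; potassium sulfate 53.960 mg; sodium succinate 190.000 mg; magnesium sulfate heptahydrate 44.384 mg

Scale factor relative to 1 L: 0.076.
bromocresol purple: 12.9 mg/L × 0.076 L = 0.980 mg
xylose: 15.9 g/L × 0.076 L = 1.208 g
glycerol: 6.21 g/L × 0.076 L = 0.47196 g = 471.960 mg
potassium sulfate: 0.71 g/L × 0.076 L = 0.05396 g = 53.960 mg
sodium succinate: 2.5 g/L × 0.076 L = 0.19 g = 190.000 mg
magnesium sulfate heptahydrate: 0.584 g/L × 0.076 L = 0.044384 g = 44.384 mg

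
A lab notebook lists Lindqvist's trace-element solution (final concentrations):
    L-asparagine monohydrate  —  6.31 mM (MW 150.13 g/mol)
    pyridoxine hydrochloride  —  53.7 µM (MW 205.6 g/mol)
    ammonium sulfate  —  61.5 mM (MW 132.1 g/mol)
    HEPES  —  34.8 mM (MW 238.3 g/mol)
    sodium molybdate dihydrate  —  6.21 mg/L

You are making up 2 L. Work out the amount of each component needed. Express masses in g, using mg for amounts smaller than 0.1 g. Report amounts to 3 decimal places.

L-asparagine monohydrate 1.895 g; pyridoxine hydrochloride 22.081 mg; ammonium sulfate 16.248 g; HEPES 16.586 g; sodium molybdate dihydrate 12.420 mg

Working volume: 2 L.
L-asparagine monohydrate: 6.31 mmol/L × 150.13 g/mol × 2 L ÷ 1000 = 1.895 g
pyridoxine hydrochloride: 53.7 µmol/L × 205.6 g/mol × 2 L ÷ 1000 = 22.081 mg
ammonium sulfate: 61.5 mmol/L × 132.1 g/mol × 2 L ÷ 1000 = 16.248 g
HEPES: 34.8 mmol/L × 238.3 g/mol × 2 L ÷ 1000 = 16.586 g
sodium molybdate dihydrate: 6.21 mg/L × 2 L = 12.420 mg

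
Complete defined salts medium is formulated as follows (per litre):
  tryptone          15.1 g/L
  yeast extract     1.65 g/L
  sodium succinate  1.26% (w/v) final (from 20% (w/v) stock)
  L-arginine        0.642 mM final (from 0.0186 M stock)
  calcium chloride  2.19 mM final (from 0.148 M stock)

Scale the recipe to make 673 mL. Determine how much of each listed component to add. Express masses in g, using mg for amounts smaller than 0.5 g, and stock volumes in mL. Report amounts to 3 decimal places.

tryptone 10.162 g; yeast extract 1.110 g; sodium succinate 42.399 mL; L-arginine 23.229 mL; calcium chloride 9.959 mL

Scale factor relative to 1 L: 0.673.
tryptone: 15.1 g/L × 0.673 L = 10.162 g
yeast extract: 1.65 g/L × 0.673 L = 1.110 g
sodium succinate: dilute stock: 1.26% ÷ 20% × 673 mL = 42.399 mL
L-arginine: dilute stock: 0.642 mM × 673 mL ÷ 18.6 mM = 23.229 mL
calcium chloride: V = C2·V2/C1 = 2.19 mM × 673 mL ÷ 148 mM = 9.959 mL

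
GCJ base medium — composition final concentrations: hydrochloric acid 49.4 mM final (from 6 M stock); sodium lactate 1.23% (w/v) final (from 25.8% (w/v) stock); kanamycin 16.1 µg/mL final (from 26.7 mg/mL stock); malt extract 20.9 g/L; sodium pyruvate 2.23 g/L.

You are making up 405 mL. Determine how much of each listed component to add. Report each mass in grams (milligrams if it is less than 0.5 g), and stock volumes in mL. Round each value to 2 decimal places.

hydrochloric acid 3.33 mL; sodium lactate 19.31 mL; kanamycin 0.24 mL; malt extract 8.46 g; sodium pyruvate 0.90 g

Scale factor relative to 1 L: 0.405.
hydrochloric acid: C1V1 = C2V2 → 49.4 mM × 405 mL ÷ 6000 mM = 3.33 mL
sodium lactate: C1V1 = C2V2 → 1.23% ÷ 25.8% × 405 mL = 19.31 mL
kanamycin: dilute stock: 16.1 µg/mL × 405 mL ÷ 26700 µg/mL = 0.24 mL
malt extract: 20.9 g/L × 0.405 L = 8.46 g
sodium pyruvate: 2.23 g/L × 0.405 L = 0.90 g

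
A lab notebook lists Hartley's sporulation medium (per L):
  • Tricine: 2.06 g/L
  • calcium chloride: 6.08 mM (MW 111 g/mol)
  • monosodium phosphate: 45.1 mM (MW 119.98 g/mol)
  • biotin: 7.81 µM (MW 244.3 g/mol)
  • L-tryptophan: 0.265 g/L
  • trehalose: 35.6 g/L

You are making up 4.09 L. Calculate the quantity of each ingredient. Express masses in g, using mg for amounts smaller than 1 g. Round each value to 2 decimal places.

Working volume: 4.09 L.
Tricine: 2.06 g/L × 4.09 L = 8.43 g
calcium chloride: 6.08 mmol/L × 111 g/mol × 4.09 L ÷ 1000 = 2.76 g
monosodium phosphate: 45.1 mmol/L × 119.98 g/mol × 4.09 L ÷ 1000 = 22.13 g
biotin: 7.81 µmol/L × 244.3 g/mol × 4.09 L ÷ 1000 = 7.80 mg
L-tryptophan: 0.265 g/L × 4.09 L = 1.08 g
trehalose: 35.6 g/L × 4.09 L = 145.60 g

Tricine 8.43 g; calcium chloride 2.76 g; monosodium phosphate 22.13 g; biotin 7.80 mg; L-tryptophan 1.08 g; trehalose 145.60 g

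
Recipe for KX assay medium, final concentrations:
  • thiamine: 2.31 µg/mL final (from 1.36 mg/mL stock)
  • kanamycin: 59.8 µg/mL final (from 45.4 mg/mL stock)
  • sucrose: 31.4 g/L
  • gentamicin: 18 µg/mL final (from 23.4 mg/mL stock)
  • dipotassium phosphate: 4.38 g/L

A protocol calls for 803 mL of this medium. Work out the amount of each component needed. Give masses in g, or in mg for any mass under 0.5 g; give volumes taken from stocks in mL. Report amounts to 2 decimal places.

thiamine 1.36 mL; kanamycin 1.06 mL; sucrose 25.21 g; gentamicin 0.62 mL; dipotassium phosphate 3.52 g

Working volume: 803 mL = 0.803 L.
thiamine: dilute stock: 2.31 µg/mL × 803 mL ÷ 1360 µg/mL = 1.36 mL
kanamycin: dilute stock: 59.8 µg/mL × 803 mL ÷ 45400 µg/mL = 1.06 mL
sucrose: 31.4 g/L × 0.803 L = 25.21 g
gentamicin: dilute stock: 18 µg/mL × 803 mL ÷ 23400 µg/mL = 0.62 mL
dipotassium phosphate: 4.38 g/L × 0.803 L = 3.52 g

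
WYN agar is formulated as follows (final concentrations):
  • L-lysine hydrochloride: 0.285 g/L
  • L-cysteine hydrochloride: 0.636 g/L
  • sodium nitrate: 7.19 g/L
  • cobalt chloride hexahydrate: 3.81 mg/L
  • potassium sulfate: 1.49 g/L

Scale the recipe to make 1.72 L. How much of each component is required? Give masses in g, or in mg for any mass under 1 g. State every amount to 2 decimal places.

L-lysine hydrochloride 490.20 mg; L-cysteine hydrochloride 1.09 g; sodium nitrate 12.37 g; cobalt chloride hexahydrate 6.55 mg; potassium sulfate 2.56 g

Working volume: 1.72 L.
L-lysine hydrochloride: 0.285 g/L × 1.72 L = 0.4902 g = 490.20 mg
L-cysteine hydrochloride: 0.636 g/L × 1.72 L = 1.09 g
sodium nitrate: 7.19 g/L × 1.72 L = 12.37 g
cobalt chloride hexahydrate: 3.81 mg/L × 1.72 L = 6.55 mg
potassium sulfate: 1.49 g/L × 1.72 L = 2.56 g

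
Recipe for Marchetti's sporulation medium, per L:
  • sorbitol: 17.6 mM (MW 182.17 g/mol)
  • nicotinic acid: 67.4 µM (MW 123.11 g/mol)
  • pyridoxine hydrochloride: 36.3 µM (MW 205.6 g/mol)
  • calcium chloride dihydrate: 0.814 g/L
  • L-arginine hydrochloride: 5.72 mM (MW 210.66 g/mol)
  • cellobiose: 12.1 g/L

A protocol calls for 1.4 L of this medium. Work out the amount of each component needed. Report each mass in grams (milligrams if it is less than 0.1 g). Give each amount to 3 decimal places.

Working volume: 1.4 L.
sorbitol: 17.6 mmol/L × 182.17 g/mol × 1.4 L ÷ 1000 = 4.489 g
nicotinic acid: 67.4 µmol/L × 123.11 g/mol × 1.4 L ÷ 1000 = 11.617 mg
pyridoxine hydrochloride: 36.3 µmol/L × 205.6 g/mol × 1.4 L ÷ 1000 = 10.449 mg
calcium chloride dihydrate: 0.814 g/L × 1.4 L = 1.140 g
L-arginine hydrochloride: 5.72 mmol/L × 210.66 g/mol × 1.4 L ÷ 1000 = 1.687 g
cellobiose: 12.1 g/L × 1.4 L = 16.940 g

sorbitol 4.489 g; nicotinic acid 11.617 mg; pyridoxine hydrochloride 10.449 mg; calcium chloride dihydrate 1.140 g; L-arginine hydrochloride 1.687 g; cellobiose 16.940 g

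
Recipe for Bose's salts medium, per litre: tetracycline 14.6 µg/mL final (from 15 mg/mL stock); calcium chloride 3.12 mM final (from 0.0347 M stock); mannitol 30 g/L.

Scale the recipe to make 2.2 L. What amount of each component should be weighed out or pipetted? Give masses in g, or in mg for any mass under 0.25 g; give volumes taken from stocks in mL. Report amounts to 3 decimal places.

Working volume: 2.2 L.
tetracycline: C1V1 = C2V2 → 14.6 µg/mL × 2200 mL ÷ 15000 µg/mL = 2.141 mL
calcium chloride: dilute stock: 3.12 mM × 2200 mL ÷ 34.7 mM = 197.810 mL
mannitol: 30 g/L × 2.2 L = 66.000 g

tetracycline 2.141 mL; calcium chloride 197.810 mL; mannitol 66.000 g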